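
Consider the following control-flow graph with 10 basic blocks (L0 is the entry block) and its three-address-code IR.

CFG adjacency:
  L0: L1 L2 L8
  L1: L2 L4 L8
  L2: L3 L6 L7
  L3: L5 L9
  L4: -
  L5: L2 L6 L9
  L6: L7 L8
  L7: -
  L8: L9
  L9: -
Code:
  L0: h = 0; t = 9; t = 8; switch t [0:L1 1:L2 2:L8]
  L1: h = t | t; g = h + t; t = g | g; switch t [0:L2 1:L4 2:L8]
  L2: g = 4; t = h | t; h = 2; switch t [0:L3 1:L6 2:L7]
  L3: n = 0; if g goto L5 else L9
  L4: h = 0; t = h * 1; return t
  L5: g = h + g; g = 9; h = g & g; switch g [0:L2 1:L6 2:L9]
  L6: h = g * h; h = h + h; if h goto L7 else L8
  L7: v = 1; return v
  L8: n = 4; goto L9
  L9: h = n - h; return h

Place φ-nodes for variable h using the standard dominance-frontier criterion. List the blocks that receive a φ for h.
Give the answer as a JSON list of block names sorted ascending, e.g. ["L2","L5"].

idom tree: L1←L0 L2←L0 L3←L2 L4←L1 L5←L3 L6←L2 L7←L2 L8←L0 L9←L0
Dom at joins:
  L2: preds {L0,L1,L5}: {L0} ∩ {L0,L1} ∩ {L0,L2,L3,L5} = {L0}; idom=L0
  L6: preds {L2,L5}: {L0,L2} ∩ {L0,L2,L3,L5} = {L0,L2}; idom=L2
  L7: preds {L2,L6}: {L0,L2} ∩ {L0,L2,L6} = {L0,L2}; idom=L2
  L8: preds {L0,L1,L6}: {L0} ∩ {L0,L1} ∩ {L0,L2,L6} = {L0}; idom=L0
  L9: preds {L3,L5,L8}: {L0,L2,L3} ∩ {L0,L2,L3,L5} ∩ {L0,L8} = {L0}; idom=L0

Frontier:
  L2←L0: walk · to L0
  L2←L1: walk L1 to L0
  L2←L5: walk L5→L3→L2 to L0
  L6←L2: walk · to L2
  L6←L5: walk L5→L3 to L2
  L7←L2: walk · to L2
  L7←L6: walk L6 to L2
  L8←L0: walk · to L0
  L8←L1: walk L1 to L0
  L8←L6: walk L6→L2 to L0
  L9←L3: walk L3→L2 to L0
  L9←L5: walk L5→L3→L2 to L0
  L9←L8: walk L8 to L0
  L0: DF=∅
  L1: DF={L2,L8}
  L2: DF={L2,L8,L9}
  L3: DF={L2,L6,L9}
  L4: DF=∅
  L5: DF={L2,L6,L9}
  L6: DF={L7,L8}
  L7: DF=∅
  L8: DF={L9}
  L9: DF=∅

φ for h: defs {L0,L1,L2,L4,L5,L6,L9}
  DF⁺ = {L2,L6,L7,L8,L9}

Answer: ["L2", "L6", "L7", "L8", "L9"]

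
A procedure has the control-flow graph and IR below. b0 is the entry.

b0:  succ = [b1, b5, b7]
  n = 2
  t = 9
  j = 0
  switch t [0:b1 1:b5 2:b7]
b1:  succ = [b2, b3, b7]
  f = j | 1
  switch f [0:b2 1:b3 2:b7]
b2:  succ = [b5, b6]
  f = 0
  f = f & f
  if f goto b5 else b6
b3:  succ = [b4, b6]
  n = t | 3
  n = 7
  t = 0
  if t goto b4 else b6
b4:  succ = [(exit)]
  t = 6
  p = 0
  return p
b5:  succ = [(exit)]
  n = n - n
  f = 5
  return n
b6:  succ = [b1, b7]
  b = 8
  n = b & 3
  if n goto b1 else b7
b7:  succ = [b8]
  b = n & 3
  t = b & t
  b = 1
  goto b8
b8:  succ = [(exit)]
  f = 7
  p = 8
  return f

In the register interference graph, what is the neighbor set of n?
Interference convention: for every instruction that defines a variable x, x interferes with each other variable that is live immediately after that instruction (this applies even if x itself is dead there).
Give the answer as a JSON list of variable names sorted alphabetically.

Per-block:
  b0: def={j,n,t} ue=∅
  b1: def={f} ue={j}
  b2: def={f} ue=∅
  b3: def={n,t} ue={t}
  b4: def={p,t} ue=∅
  b5: def={f,n} ue={n}
  b6: def={b,n} ue=∅
  b7: def={b,t} ue={n,t}
  b8: def={f,p} ue=∅

Liveness:
  live b0: ∅→{j,n,t}
  live b1: {j,n,t}→{j,n,t}
  live b2: {j,n,t}→{j,n,t}
  live b3: {j,t}→{j,t}
  live b4: ∅→∅
  live b5: {n}→∅
  live b6: {j,t}→{j,n,t}
  live b7: {n,t}→∅
  live b8: ∅→∅

Interference:
  b↔{j,t}
  f↔{j,n,p,t}
  j↔{b,f,n,t}
  n↔{f,j,t}
  p↔{f}
  t↔{b,f,j,n}

N(n) = ["f", "j", "t"]

Answer: ["f", "j", "t"]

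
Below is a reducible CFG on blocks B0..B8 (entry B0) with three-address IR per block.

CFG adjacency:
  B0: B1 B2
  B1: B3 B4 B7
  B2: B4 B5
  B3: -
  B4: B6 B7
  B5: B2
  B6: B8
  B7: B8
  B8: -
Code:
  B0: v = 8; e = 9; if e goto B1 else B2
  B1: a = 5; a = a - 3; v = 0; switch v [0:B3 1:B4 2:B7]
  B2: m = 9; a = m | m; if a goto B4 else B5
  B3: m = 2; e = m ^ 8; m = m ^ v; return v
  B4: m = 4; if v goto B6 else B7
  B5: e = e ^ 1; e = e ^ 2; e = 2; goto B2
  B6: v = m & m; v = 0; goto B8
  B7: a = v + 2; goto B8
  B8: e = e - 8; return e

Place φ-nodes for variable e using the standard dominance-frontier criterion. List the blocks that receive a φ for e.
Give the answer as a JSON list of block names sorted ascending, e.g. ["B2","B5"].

Answer: ["B2", "B4", "B7", "B8"]

Derivation:
idom tree: B1←B0 B2←B0 B3←B1 B4←B0 B5←B2 B6←B4 B7←B0 B8←B0
Dom at joins:
  B2: preds {B0,B5}: {B0} ∩ {B0,B2,B5} = {B0}; idom=B0
  B4: preds {B1,B2}: {B0,B1} ∩ {B0,B2} = {B0}; idom=B0
  B7: preds {B1,B4}: {B0,B1} ∩ {B0,B4} = {B0}; idom=B0
  B8: preds {B6,B7}: {B0,B4,B6} ∩ {B0,B7} = {B0}; idom=B0

DF walk-up:
  join B2 pred B0: · stop@B0
  join B2 pred B5: B5→B2 stop@B0
  join B4 pred B1: B1 stop@B0
  join B4 pred B2: B2 stop@B0
  join B7 pred B1: B1 stop@B0
  join B7 pred B4: B4 stop@B0
  join B8 pred B6: B6→B4 stop@B0
  join B8 pred B7: B7 stop@B0
  DF(B0)=∅
  DF(B1)={B4,B7}
  DF(B2)={B2,B4}
  DF(B3)=∅
  DF(B4)={B7,B8}
  DF(B5)={B2}
  DF(B6)={B8}
  DF(B7)={B8}
  DF(B8)=∅

φ for e: defs {B0,B3,B5,B8}
  DF⁺ = {B2,B4,B7,B8}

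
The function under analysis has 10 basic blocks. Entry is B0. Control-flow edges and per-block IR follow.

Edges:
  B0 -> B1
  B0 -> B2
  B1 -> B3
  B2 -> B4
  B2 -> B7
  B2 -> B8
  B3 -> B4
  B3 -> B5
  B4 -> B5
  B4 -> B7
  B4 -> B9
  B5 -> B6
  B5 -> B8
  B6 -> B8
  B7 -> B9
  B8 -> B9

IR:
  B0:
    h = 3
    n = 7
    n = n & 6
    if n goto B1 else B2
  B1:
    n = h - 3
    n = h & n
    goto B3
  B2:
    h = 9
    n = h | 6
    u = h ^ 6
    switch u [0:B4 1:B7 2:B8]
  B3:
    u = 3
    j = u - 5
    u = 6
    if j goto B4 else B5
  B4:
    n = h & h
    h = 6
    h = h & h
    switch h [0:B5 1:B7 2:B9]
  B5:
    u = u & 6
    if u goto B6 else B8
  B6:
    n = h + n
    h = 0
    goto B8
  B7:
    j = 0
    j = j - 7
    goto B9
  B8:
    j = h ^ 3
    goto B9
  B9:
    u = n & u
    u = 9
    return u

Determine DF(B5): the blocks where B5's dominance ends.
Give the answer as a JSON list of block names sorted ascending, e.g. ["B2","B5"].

Answer: ["B8"]

Working:
idom tree: B1←B0 B2←B0 B3←B1 B4←B0 B5←B0 B6←B5 B7←B0 B8←B0 B9←B0
Dom at joins:
  B4: preds {B2,B3}: {B0,B2} ∩ {B0,B1,B3} = {B0}; idom=B0
  B5: preds {B3,B4}: {B0,B1,B3} ∩ {B0,B4} = {B0}; idom=B0
  B7: preds {B2,B4}: {B0,B2} ∩ {B0,B4} = {B0}; idom=B0
  B8: preds {B2,B5,B6}: {B0,B2} ∩ {B0,B5} ∩ {B0,B5,B6} = {B0}; idom=B0
  B9: preds {B4,B7,B8}: {B0,B4} ∩ {B0,B7} ∩ {B0,B8} = {B0}; idom=B0

DF derivation:
  join B4 pred B2: B2 stop@B0
  join B4 pred B3: B3→B1 stop@B0
  join B5 pred B3: B3→B1 stop@B0
  join B5 pred B4: B4 stop@B0
  join B7 pred B2: B2 stop@B0
  join B7 pred B4: B4 stop@B0
  join B8 pred B2: B2 stop@B0
  join B8 pred B5: B5 stop@B0
  join B8 pred B6: B6→B5 stop@B0
  join B9 pred B4: B4 stop@B0
  join B9 pred B7: B7 stop@B0
  join B9 pred B8: B8 stop@B0
  DF(B0)=∅
  DF(B1)={B4,B5}
  DF(B2)={B4,B7,B8}
  DF(B3)={B4,B5}
  DF(B4)={B5,B7,B9}
  DF(B5)={B8}
  DF(B6)={B8}
  DF(B7)={B9}
  DF(B8)={B9}
  DF(B9)=∅

DF(B5) = ["B8"]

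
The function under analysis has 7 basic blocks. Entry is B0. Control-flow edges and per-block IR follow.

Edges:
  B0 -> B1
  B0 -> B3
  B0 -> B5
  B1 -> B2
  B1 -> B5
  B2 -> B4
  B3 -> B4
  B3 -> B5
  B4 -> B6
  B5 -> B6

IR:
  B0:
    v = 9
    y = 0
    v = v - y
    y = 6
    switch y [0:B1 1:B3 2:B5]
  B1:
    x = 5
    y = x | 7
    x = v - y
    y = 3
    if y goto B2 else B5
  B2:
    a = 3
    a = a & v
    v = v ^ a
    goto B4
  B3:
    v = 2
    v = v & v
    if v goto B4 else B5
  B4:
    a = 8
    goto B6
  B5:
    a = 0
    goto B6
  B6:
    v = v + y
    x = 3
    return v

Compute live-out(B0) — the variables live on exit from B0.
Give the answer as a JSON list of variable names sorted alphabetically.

Answer: ["v", "y"]

Derivation:
def/use:
  B0: {v,y} / ∅
  B1: {x,y} / {v}
  B2: {a,v} / {v}
  B3: {v} / ∅
  B4: {a} / ∅
  B5: {a} / ∅
  B6: {v,x} / {v,y}

Backward fixpoint:
  B0: in=∅ out={v,y}
  B1: in={v} out={v,y}
  B2: in={v,y} out={v,y}
  B3: in={y} out={v,y}
  B4: in={v,y} out={v,y}
  B5: in={v,y} out={v,y}
  B6: in={v,y} out=∅

live-out(B0) = ["v", "y"]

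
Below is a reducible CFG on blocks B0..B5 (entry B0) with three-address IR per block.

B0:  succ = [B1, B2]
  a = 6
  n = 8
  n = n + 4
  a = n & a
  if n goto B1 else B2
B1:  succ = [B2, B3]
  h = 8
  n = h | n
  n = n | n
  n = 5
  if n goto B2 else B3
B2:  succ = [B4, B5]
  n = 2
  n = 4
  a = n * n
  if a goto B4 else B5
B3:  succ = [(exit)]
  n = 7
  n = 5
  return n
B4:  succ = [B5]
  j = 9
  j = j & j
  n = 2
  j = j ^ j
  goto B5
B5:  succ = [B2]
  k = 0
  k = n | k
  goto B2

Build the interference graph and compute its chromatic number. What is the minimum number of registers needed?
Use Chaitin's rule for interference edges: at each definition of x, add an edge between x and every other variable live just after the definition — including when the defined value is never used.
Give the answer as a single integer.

Answer: 2

Working:
def/use:
  B0 def {a,n} use ∅
  B1 def {h,n} use {n}
  B2 def {a,n} use ∅
  B3 def {n} use ∅
  B4 def {j,n} use ∅
  B5 def {k} use {n}

Live sets:
  live B0: ∅→{n}
  live B1: {n}→∅
  live B2: ∅→{n}
  live B3: ∅→∅
  live B4: ∅→{n}
  live B5: {n}→∅

Interference:
  a — {n}
  h — {n}
  j — {n}
  k — {n}
  n — {a,h,j,k}

Colouring:
  clique {a,n} ⇒ need ≥ 2
  assign a→R1 h→R1 j→R1 k→R1 n→R0 — no edge inside a register ⇒ χ ≤ 2
  χ = 2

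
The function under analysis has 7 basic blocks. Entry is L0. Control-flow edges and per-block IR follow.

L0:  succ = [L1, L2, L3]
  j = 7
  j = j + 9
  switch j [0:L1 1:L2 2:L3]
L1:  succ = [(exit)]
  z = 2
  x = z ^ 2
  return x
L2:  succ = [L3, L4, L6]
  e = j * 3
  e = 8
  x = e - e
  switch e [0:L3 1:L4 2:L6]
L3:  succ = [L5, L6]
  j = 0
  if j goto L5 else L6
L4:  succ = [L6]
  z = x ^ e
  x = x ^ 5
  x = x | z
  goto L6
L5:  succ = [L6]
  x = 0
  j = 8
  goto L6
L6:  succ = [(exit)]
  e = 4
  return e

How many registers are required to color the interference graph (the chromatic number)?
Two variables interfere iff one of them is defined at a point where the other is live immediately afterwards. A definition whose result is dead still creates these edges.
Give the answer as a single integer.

def/use:
  L0: def={j} ue=∅
  L1: def={x,z} ue=∅
  L2: def={e,x} ue={j}
  L3: def={j} ue=∅
  L4: def={x,z} ue={e,x}
  L5: def={j,x} ue=∅
  L6: def={e} ue=∅

Backward fixpoint:
  L0 li=∅ lo={j}
  L1 li=∅ lo=∅
  L2 li={j} lo={e,x}
  L3 li=∅ lo=∅
  L4 li={e,x} lo=∅
  L5 li=∅ lo=∅
  L6 li=∅ lo=∅

Interfere edges:
  e↔{x}
  j↔∅
  x↔{e,z}
  z↔{x}

Registers:
  clique {e,x} ⇒ need ≥ 2
  2-colouring: R0={j,x}  R1={e,z}
  χ = 2

Answer: 2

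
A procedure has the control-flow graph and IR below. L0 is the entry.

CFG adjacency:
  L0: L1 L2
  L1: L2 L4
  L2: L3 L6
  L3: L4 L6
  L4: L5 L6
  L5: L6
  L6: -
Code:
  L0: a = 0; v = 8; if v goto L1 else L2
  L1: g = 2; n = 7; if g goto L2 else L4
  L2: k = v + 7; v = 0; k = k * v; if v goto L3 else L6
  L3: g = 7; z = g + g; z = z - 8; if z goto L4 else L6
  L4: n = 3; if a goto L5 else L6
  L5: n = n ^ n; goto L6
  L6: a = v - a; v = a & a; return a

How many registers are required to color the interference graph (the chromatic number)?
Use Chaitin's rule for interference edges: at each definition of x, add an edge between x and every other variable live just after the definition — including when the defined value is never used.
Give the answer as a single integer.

Answer: 4

Derivation:
Block summaries:
  L0: def={a,v} ue=∅
  L1: def={g,n} ue=∅
  L2: def={k,v} ue={v}
  L3: def={g,z} ue=∅
  L4: def={n} ue={a}
  L5: def={n} ue={n}
  L6: def={a,v} ue={a,v}

Live sets:
  live L0: ∅→{a,v}
  live L1: {a,v}→{a,v}
  live L2: {a,v}→{a,v}
  live L3: {a,v}→{a,v}
  live L4: {a,v}→{a,n,v}
  live L5: {a,n,v}→{a,v}
  live L6: {a,v}→∅

Interfere edges:
  a: {g,k,n,v,z}
  g: {a,n,v}
  k: {a,v}
  n: {a,g,v}
  v: {a,g,k,n,z}
  z: {a,v}

Colouring:
  clique {a,g,n,v} ⇒ need ≥ 4
  assign a→R0 g→R2 k→R2 n→R3 v→R1 z→R2 — no edge inside a register ⇒ χ ≤ 4
  χ = 4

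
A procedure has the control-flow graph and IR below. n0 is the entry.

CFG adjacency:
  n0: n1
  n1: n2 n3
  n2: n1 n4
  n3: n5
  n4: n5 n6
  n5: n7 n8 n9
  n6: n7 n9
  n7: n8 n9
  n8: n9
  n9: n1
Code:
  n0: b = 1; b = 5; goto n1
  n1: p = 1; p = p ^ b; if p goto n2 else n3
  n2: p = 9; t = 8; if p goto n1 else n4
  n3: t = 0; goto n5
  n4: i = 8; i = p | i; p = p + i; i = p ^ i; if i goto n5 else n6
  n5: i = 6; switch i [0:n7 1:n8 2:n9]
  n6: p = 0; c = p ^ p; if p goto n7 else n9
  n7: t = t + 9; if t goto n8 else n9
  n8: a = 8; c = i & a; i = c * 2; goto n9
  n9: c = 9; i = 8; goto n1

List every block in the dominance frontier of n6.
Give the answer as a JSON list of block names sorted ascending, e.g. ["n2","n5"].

idom tree: n1←n0 n2←n1 n3←n1 n4←n2 n5←n1 n6←n4 n7←n1 n8←n1 n9←n1
Dom at joins:
  n1: preds {n0,n2,n9}: {n0} ∩ {n0,n1,n2} ∩ {n0,n1,n9} = {n0}; idom=n0
  n5: preds {n3,n4}: {n0,n1,n3} ∩ {n0,n1,n2,n4} = {n0,n1}; idom=n1
  n7: preds {n5,n6}: {n0,n1,n5} ∩ {n0,n1,n2,n4,n6} = {n0,n1}; idom=n1
  n8: preds {n5,n7}: {n0,n1,n5} ∩ {n0,n1,n7} = {n0,n1}; idom=n1
  n9: preds {n5,n6,n7,n8}: {n0,n1,n5} ∩ {n0,n1,n2,n4,n6} ∩ {n0,n1,n7} ∩ {n0,n1,n8} = {n0,n1}; idom=n1

DF walk-up:
  n1←n0: walk · to n0
  n1←n2: walk n2→n1 to n0
  n1←n9: walk n9→n1 to n0
  n5←n3: walk n3 to n1
  n5←n4: walk n4→n2 to n1
  n7←n5: walk n5 to n1
  n7←n6: walk n6→n4→n2 to n1
  n8←n5: walk n5 to n1
  n8←n7: walk n7 to n1
  n9←n5: walk n5 to n1
  n9←n6: walk n6→n4→n2 to n1
  n9←n7: walk n7 to n1
  n9←n8: walk n8 to n1
  DF(n0)=∅
  DF(n1)={n1}
  DF(n2)={n1,n5,n7,n9}
  DF(n3)={n5}
  DF(n4)={n5,n7,n9}
  DF(n5)={n7,n8,n9}
  DF(n6)={n7,n9}
  DF(n7)={n8,n9}
  DF(n8)={n9}
  DF(n9)={n1}

DF(n6) = ["n7", "n9"]

Answer: ["n7", "n9"]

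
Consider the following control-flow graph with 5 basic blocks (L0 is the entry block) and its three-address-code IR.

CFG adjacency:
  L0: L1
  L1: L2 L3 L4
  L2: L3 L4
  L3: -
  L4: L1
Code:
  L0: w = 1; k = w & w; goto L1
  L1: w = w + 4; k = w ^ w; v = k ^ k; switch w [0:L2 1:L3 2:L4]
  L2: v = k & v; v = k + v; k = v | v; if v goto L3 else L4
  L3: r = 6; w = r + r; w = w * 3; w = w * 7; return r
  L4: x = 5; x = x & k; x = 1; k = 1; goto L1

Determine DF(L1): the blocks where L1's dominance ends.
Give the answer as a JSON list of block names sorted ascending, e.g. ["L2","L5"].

idom tree: L1←L0 L2←L1 L3←L1 L4←L1
Dom at joins:
  L1: preds {L0,L4}: {L0} ∩ {L0,L1,L4} = {L0}; idom=L0
  L3: preds {L1,L2}: {L0,L1} ∩ {L0,L1,L2} = {L0,L1}; idom=L1
  L4: preds {L1,L2}: {L0,L1} ∩ {L0,L1,L2} = {L0,L1}; idom=L1

DF walk-up:
  L1←L0: walk · to L0
  L1←L4: walk L4→L1 to L0
  L3←L1: walk · to L1
  L3←L2: walk L2 to L1
  L4←L1: walk · to L1
  L4←L2: walk L2 to L1
  L0 → ∅
  L1 → {L1}
  L2 → {L3,L4}
  L3 → ∅
  L4 → {L1}

DF(L1) = ["L1"]

Answer: ["L1"]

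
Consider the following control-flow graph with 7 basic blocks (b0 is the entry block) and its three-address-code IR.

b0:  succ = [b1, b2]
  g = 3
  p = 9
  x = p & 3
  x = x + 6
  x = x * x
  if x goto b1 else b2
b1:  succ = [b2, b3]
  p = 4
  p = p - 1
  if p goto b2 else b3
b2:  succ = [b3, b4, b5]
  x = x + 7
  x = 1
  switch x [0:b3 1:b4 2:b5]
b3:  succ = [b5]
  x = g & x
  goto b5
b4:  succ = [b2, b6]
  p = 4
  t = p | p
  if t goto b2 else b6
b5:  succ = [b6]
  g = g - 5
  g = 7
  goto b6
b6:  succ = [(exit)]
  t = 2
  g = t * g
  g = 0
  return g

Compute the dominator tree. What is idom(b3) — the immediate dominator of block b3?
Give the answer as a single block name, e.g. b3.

idom tree: b1←b0 b2←b0 b3←b0 b4←b2 b5←b0 b6←b0
Dom at joins:
  b2: preds {b0,b1,b4}: {b0} ∩ {b0,b1} ∩ {b0,b2,b4} = {b0}; idom=b0
  b3: preds {b1,b2}: {b0,b1} ∩ {b0,b2} = {b0}; idom=b0
  b5: preds {b2,b3}: {b0,b2} ∩ {b0,b3} = {b0}; idom=b0
  b6: preds {b4,b5}: {b0,b2,b4} ∩ {b0,b5} = {b0}; idom=b0

idom(b3) = b0

Answer: b0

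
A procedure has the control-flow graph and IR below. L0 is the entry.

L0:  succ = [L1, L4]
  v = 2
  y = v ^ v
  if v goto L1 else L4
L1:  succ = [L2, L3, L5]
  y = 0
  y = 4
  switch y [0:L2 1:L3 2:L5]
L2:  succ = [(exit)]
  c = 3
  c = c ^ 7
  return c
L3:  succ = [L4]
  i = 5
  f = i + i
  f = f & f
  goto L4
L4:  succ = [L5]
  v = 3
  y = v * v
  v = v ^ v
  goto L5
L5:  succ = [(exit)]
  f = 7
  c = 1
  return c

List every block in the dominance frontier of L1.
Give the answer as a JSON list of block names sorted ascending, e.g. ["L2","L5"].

idom tree: L1←L0 L2←L1 L3←L1 L4←L0 L5←L0
Dom at joins:
  L4: preds {L0,L3}: {L0} ∩ {L0,L1,L3} = {L0}; idom=L0
  L5: preds {L1,L4}: {L0,L1} ∩ {L0,L4} = {L0}; idom=L0

DF walk-up:
  join L4 pred L0: · stop@L0
  join L4 pred L3: L3→L1 stop@L0
  join L5 pred L1: L1 stop@L0
  join L5 pred L4: L4 stop@L0
  DF(L0)=∅
  DF(L1)={L4,L5}
  DF(L2)=∅
  DF(L3)={L4}
  DF(L4)={L5}
  DF(L5)=∅

DF(L1) = ["L4", "L5"]

Answer: ["L4", "L5"]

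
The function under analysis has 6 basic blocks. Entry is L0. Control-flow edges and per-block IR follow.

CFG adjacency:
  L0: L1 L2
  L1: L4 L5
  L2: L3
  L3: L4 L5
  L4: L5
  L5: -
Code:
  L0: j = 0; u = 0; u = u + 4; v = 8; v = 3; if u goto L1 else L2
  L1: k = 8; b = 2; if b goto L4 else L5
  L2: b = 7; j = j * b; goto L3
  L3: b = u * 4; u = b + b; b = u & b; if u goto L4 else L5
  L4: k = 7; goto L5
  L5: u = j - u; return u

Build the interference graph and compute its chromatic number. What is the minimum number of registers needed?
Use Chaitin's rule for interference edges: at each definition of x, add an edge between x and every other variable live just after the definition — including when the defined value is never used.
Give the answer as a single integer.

Answer: 3

Analysis:
Block summaries:
  L0: {j,u,v} / ∅
  L1: {b,k} / ∅
  L2: {b,j} / {j}
  L3: {b,u} / {u}
  L4: {k} / ∅
  L5: {u} / {j,u}

Backward fixpoint:
  L0: in=∅ out={j,u}
  L1: in={j,u} out={j,u}
  L2: in={j,u} out={j,u}
  L3: in={j,u} out={j,u}
  L4: in={j,u} out={j,u}
  L5: in={j,u} out=∅

Conflict graph:
  b — {j,u}
  j — {b,k,u,v}
  k — {j,u}
  u — {b,j,k,v}
  v — {j,u}

Chromatic number:
  {b,j,u} pairwise interfere (3-clique) ⇒ χ ≥ 3
  assign b→c2 j→c0 k→c2 u→c1 v→c2 — no edge inside a register ⇒ χ ≤ 3
  χ = 3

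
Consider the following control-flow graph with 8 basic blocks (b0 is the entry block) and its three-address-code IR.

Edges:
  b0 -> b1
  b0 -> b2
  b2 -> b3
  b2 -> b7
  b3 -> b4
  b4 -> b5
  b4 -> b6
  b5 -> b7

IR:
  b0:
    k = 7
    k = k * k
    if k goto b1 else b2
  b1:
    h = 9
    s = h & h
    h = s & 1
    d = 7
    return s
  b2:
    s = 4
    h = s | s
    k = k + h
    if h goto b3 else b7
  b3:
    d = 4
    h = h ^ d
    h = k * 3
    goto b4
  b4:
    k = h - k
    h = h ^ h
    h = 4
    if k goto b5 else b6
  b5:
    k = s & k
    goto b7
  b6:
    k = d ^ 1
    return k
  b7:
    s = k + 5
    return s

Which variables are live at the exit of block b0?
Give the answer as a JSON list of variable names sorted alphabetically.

Answer: ["k"]

Analysis:
def/use:
  b0: {k} / ∅
  b1: {d,h,s} / ∅
  b2: {h,k,s} / {k}
  b3: {d,h} / {h,k}
  b4: {h,k} / {h,k}
  b5: {k} / {k,s}
  b6: {k} / {d}
  b7: {s} / {k}

Backward fixpoint:
  b0: in=∅ out={k}
  b1: in=∅ out=∅
  b2: in={k} out={h,k,s}
  b3: in={h,k,s} out={d,h,k,s}
  b4: in={d,h,k,s} out={d,k,s}
  b5: in={k,s} out={k}
  b6: in={d} out=∅
  b7: in={k} out=∅

live-out(b0) = ["k"]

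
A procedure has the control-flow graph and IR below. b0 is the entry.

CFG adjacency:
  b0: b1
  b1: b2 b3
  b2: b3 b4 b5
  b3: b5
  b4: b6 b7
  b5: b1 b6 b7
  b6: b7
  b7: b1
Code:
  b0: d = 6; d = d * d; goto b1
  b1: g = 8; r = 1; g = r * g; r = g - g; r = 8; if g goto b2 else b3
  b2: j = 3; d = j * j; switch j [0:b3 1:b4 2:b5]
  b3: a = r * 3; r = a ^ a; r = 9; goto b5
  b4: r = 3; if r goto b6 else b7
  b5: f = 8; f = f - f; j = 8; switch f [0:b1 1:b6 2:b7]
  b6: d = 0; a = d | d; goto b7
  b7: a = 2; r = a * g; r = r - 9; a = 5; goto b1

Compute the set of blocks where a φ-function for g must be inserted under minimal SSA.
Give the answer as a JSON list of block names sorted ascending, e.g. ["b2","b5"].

Answer: ["b1"]

Derivation:
idom tree: b1←b0 b2←b1 b3←b1 b4←b2 b5←b1 b6←b1 b7←b1
Join-block Dom:
  b1: preds {b0,b5,b7}: {b0} ∩ {b0,b1,b5} ∩ {b0,b1,b7} = {b0}; idom=b0
  b3: preds {b1,b2}: {b0,b1} ∩ {b0,b1,b2} = {b0,b1}; idom=b1
  b5: preds {b2,b3}: {b0,b1,b2} ∩ {b0,b1,b3} = {b0,b1}; idom=b1
  b6: preds {b4,b5}: {b0,b1,b2,b4} ∩ {b0,b1,b5} = {b0,b1}; idom=b1
  b7: preds {b4,b5,b6}: {b0,b1,b2,b4} ∩ {b0,b1,b5} ∩ {b0,b1,b6} = {b0,b1}; idom=b1

DF derivation:
  b1←b0: walk · to b0
  b1←b5: walk b5→b1 to b0
  b1←b7: walk b7→b1 to b0
  b3←b1: walk · to b1
  b3←b2: walk b2 to b1
  b5←b2: walk b2 to b1
  b5←b3: walk b3 to b1
  b6←b4: walk b4→b2 to b1
  b6←b5: walk b5 to b1
  b7←b4: walk b4→b2 to b1
  b7←b5: walk b5 to b1
  b7←b6: walk b6 to b1
  DF(b0)=∅
  DF(b1)={b1}
  DF(b2)={b3,b5,b6,b7}
  DF(b3)={b5}
  DF(b4)={b6,b7}
  DF(b5)={b1,b6,b7}
  DF(b6)={b7}
  DF(b7)={b1}

φ for g: defs {b1}
  DF⁺ = {b1}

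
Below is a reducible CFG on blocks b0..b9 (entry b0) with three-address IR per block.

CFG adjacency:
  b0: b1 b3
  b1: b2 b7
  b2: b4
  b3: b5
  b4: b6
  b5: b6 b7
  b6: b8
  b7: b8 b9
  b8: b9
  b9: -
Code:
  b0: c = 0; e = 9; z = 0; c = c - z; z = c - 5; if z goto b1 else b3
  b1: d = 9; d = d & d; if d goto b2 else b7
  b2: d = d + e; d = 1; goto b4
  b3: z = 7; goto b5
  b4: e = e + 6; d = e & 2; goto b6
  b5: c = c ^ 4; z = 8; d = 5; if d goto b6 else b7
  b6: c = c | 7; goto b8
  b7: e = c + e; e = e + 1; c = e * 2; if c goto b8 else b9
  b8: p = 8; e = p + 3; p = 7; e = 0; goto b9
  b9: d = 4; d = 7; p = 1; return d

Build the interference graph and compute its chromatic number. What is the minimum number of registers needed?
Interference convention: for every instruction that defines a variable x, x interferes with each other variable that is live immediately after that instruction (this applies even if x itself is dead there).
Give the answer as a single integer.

Answer: 3

Derivation:
Block summaries:
  b0: def={c,e,z} ue=∅
  b1: def={d} ue=∅
  b2: def={d} ue={d,e}
  b3: def={z} ue=∅
  b4: def={d,e} ue={e}
  b5: def={c,d,z} ue={c}
  b6: def={c} ue={c}
  b7: def={c,e} ue={c,e}
  b8: def={e,p} ue=∅
  b9: def={d,p} ue=∅

Liveness:
  b0 li=∅ lo={c,e}
  b1 li={c,e} lo={c,d,e}
  b2 li={c,d,e} lo={c,e}
  b3 li={c,e} lo={c,e}
  b4 li={c,e} lo={c}
  b5 li={c,e} lo={c,e}
  b6 li={c} lo=∅
  b7 li={c,e} lo=∅
  b8 li=∅ lo=∅
  b9 li=∅ lo=∅

Conflict graph:
  c: {d,e,z}
  d: {c,e,p}
  e: {c,d,z}
  p: {d}
  z: {c,e}

Registers:
  lower bound: {c,d,e} mutually conflict ⇒ χ ≥ 3
  assign c→c0 d→c1 e→c2 p→c0 z→c1 — no edge inside a register ⇒ χ ≤ 3
  χ = 3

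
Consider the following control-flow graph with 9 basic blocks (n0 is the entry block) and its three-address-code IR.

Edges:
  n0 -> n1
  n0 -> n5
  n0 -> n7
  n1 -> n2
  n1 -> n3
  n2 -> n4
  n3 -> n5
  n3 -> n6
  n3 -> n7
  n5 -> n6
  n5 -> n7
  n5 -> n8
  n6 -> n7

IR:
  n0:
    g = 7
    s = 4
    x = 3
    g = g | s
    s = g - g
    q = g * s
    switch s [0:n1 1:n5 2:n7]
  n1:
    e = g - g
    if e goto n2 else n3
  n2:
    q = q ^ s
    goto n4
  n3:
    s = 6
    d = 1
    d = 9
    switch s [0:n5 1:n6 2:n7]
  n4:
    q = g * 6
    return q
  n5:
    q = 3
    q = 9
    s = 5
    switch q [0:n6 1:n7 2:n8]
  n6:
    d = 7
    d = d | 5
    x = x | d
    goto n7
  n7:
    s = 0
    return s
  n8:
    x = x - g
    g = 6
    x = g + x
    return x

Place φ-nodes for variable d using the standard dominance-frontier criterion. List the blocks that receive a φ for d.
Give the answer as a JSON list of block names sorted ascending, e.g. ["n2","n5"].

idom tree: n1←n0 n2←n1 n3←n1 n4←n2 n5←n0 n6←n0 n7←n0 n8←n5
Dom at joins:
  n5: preds {n0,n3}: {n0} ∩ {n0,n1,n3} = {n0}; idom=n0
  n6: preds {n3,n5}: {n0,n1,n3} ∩ {n0,n5} = {n0}; idom=n0
  n7: preds {n0,n3,n5,n6}: {n0} ∩ {n0,n1,n3} ∩ {n0,n5} ∩ {n0,n6} = {n0}; idom=n0

DF walk-up:
  join n5 pred n0: · stop@n0
  join n5 pred n3: n3→n1 stop@n0
  join n6 pred n3: n3→n1 stop@n0
  join n6 pred n5: n5 stop@n0
  join n7 pred n0: · stop@n0
  join n7 pred n3: n3→n1 stop@n0
  join n7 pred n5: n5 stop@n0
  join n7 pred n6: n6 stop@n0
  DF(n0)=∅
  DF(n1)={n5,n6,n7}
  DF(n2)=∅
  DF(n3)={n5,n6,n7}
  DF(n4)=∅
  DF(n5)={n6,n7}
  DF(n6)={n7}
  DF(n7)=∅
  DF(n8)=∅

φ for d: defs {n3,n6}
  DF⁺ = {n5,n6,n7}

Answer: ["n5", "n6", "n7"]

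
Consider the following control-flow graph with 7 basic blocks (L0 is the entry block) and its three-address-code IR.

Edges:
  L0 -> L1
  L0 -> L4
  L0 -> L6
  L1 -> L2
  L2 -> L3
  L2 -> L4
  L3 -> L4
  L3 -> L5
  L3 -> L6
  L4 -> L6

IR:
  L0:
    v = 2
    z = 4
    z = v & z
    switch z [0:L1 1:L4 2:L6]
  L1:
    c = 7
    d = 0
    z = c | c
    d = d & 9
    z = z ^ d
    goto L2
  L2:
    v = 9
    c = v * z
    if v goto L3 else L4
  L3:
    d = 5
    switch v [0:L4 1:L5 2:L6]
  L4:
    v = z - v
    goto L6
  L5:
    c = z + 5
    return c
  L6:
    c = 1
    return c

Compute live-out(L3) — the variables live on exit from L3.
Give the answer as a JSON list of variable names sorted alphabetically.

Per-block:
  L0 def {v,z} use ∅
  L1 def {c,d,z} use ∅
  L2 def {c,v} use {z}
  L3 def {d} use {v}
  L4 def {v} use {v,z}
  L5 def {c} use {z}
  L6 def {c} use ∅

Live sets:
  L0 li=∅ lo={v,z}
  L1 li=∅ lo={z}
  L2 li={z} lo={v,z}
  L3 li={v,z} lo={v,z}
  L4 li={v,z} lo=∅
  L5 li={z} lo=∅
  L6 li=∅ lo=∅

live-out(L3) = ["v", "z"]

Answer: ["v", "z"]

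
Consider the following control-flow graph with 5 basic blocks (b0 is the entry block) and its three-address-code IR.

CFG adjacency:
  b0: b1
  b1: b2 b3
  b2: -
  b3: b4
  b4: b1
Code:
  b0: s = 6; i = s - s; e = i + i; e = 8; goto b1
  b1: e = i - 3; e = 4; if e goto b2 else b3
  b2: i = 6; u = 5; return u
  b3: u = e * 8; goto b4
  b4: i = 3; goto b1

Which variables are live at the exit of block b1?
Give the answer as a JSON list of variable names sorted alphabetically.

Block summaries:
  b0: def={e,i,s} ue=∅
  b1: def={e} ue={i}
  b2: def={i,u} ue=∅
  b3: def={u} ue={e}
  b4: def={i} ue=∅

Liveness:
  b0 li=∅ lo={i}
  b1 li={i} lo={e}
  b2 li=∅ lo=∅
  b3 li={e} lo=∅
  b4 li=∅ lo={i}

live-out(b1) = ["e"]

Answer: ["e"]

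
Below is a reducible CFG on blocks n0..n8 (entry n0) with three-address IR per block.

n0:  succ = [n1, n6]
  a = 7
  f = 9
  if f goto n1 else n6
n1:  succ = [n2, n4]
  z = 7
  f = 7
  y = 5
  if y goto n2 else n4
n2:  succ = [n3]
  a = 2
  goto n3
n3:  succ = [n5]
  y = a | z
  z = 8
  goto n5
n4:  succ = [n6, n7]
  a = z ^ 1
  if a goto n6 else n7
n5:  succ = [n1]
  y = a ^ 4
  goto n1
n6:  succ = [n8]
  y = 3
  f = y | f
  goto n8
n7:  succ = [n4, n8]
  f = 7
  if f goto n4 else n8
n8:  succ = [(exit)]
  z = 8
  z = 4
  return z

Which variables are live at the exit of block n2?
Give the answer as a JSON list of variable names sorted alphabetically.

Answer: ["a", "z"]

Analysis:
Per-block:
  n0: def={a,f} ue=∅
  n1: def={f,y,z} ue=∅
  n2: def={a} ue=∅
  n3: def={y,z} ue={a,z}
  n4: def={a} ue={z}
  n5: def={y} ue={a}
  n6: def={f,y} ue={f}
  n7: def={f} ue=∅
  n8: def={z} ue=∅

Liveness:
  n0 li=∅ lo={f}
  n1 li=∅ lo={f,z}
  n2 li={z} lo={a,z}
  n3 li={a,z} lo={a}
  n4 li={f,z} lo={f,z}
  n5 li={a} lo=∅
  n6 li={f} lo=∅
  n7 li={z} lo={f,z}
  n8 li=∅ lo=∅

live-out(n2) = ["a", "z"]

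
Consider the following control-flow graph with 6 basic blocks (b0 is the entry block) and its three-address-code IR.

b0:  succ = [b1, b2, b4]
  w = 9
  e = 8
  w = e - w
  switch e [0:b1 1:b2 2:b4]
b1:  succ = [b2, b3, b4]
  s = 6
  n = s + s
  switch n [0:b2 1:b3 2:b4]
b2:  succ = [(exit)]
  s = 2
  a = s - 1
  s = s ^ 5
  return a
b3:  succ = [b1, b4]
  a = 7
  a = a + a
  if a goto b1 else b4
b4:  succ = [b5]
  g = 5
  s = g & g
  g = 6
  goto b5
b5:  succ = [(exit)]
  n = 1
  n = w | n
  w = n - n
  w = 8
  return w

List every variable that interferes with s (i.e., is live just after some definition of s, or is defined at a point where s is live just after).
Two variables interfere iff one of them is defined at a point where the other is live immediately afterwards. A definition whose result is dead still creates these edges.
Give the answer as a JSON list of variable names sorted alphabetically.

Answer: ["a", "w"]

Derivation:
def/use:
  b0: {e,w} / ∅
  b1: {n,s} / ∅
  b2: {a,s} / ∅
  b3: {a} / ∅
  b4: {g,s} / ∅
  b5: {n,w} / {w}

Backward fixpoint:
  b0: in=∅ out={w}
  b1: in={w} out={w}
  b2: in=∅ out=∅
  b3: in={w} out={w}
  b4: in={w} out={w}
  b5: in={w} out=∅

Interference:
  a — {s,w}
  e — {w}
  g — {w}
  n — {w}
  s — {a,w}
  w — {a,e,g,n,s}

N(s) = ["a", "w"]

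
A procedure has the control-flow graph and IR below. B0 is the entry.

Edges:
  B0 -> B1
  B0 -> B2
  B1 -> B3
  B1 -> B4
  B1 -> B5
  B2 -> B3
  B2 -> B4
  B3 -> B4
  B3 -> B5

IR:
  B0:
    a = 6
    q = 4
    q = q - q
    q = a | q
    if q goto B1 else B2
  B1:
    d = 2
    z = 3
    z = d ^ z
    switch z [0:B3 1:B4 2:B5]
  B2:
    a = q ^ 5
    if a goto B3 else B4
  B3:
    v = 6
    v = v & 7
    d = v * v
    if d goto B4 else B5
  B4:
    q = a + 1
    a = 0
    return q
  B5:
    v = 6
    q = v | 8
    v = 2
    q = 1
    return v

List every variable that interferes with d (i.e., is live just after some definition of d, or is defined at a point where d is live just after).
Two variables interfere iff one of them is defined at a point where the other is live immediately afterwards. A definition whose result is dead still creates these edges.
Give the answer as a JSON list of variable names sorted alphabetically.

def/use:
  B0 def {a,q} use ∅
  B1 def {d,z} use ∅
  B2 def {a} use {q}
  B3 def {d,v} use ∅
  B4 def {a,q} use {a}
  B5 def {q,v} use ∅

Backward fixpoint:
  live B0: ∅→{a,q}
  live B1: {a}→{a}
  live B2: {q}→{a}
  live B3: {a}→{a}
  live B4: {a}→∅
  live B5: ∅→∅

Interfere edges:
  a: {d,q,v,z}
  d: {a,z}
  q: {a,v}
  v: {a,q}
  z: {a,d}

N(d) = ["a", "z"]

Answer: ["a", "z"]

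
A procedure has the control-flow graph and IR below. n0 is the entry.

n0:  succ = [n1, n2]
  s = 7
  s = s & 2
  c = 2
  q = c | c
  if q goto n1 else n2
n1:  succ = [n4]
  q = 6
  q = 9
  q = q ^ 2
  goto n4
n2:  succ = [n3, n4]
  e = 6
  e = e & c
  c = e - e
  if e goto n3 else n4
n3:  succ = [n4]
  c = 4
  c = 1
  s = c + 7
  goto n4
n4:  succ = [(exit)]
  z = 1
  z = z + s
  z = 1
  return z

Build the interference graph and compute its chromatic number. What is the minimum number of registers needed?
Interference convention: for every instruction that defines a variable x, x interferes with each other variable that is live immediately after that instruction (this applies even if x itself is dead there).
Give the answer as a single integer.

Answer: 3

Analysis:
Block summaries:
  n0: def={c,q,s} ue=∅
  n1: def={q} ue=∅
  n2: def={c,e} ue={c}
  n3: def={c,s} ue=∅
  n4: def={z} ue={s}

Backward fixpoint:
  live n0: ∅→{c,s}
  live n1: {s}→{s}
  live n2: {c,s}→{s}
  live n3: ∅→{s}
  live n4: {s}→∅

Conflict graph:
  c: {e,q,s}
  e: {c,s}
  q: {c,s}
  s: {c,e,q,z}
  z: {s}

Colouring:
  {c,e,s} pairwise interfere (3-clique) ⇒ χ ≥ 3
  assign c→r1 e→r2 q→r2 s→r0 z→r1 — no edge inside a register ⇒ χ ≤ 3
  χ = 3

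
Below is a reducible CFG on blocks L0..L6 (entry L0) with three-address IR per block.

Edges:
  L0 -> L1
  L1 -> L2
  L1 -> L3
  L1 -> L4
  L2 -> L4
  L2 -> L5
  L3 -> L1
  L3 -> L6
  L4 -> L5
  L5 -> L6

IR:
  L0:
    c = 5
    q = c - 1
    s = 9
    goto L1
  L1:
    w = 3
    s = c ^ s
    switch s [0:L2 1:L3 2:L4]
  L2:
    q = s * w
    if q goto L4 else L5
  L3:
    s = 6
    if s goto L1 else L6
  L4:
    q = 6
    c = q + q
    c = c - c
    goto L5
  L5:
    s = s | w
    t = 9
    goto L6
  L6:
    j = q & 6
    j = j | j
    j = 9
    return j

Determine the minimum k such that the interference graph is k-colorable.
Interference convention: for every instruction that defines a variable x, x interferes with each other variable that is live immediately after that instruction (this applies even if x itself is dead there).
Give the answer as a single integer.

Answer: 4

Analysis:
Block summaries:
  L0 def {c,q,s} use ∅
  L1 def {s,w} use {c,s}
  L2 def {q} use {s,w}
  L3 def {s} use ∅
  L4 def {c,q} use ∅
  L5 def {s,t} use {s,w}
  L6 def {j} use {q}

Live sets:
  live L0: ∅→{c,q,s}
  live L1: {c,q,s}→{c,q,s,w}
  live L2: {s,w}→{q,s,w}
  live L3: {c,q}→{c,q,s}
  live L4: {s,w}→{q,s,w}
  live L5: {q,s,w}→{q}
  live L6: {q}→∅

Conflict graph:
  c — {q,s,w}
  j — ∅
  q — {c,s,t,w}
  s — {c,q,w}
  t — {q}
  w — {c,q,s}

Chromatic number:
  lower bound: {c,q,s,w} mutually conflict ⇒ χ ≥ 4
  assign c→c1 j→c0 q→c0 s→c2 t→c1 w→c3 — no edge inside a register ⇒ χ ≤ 4
  χ = 4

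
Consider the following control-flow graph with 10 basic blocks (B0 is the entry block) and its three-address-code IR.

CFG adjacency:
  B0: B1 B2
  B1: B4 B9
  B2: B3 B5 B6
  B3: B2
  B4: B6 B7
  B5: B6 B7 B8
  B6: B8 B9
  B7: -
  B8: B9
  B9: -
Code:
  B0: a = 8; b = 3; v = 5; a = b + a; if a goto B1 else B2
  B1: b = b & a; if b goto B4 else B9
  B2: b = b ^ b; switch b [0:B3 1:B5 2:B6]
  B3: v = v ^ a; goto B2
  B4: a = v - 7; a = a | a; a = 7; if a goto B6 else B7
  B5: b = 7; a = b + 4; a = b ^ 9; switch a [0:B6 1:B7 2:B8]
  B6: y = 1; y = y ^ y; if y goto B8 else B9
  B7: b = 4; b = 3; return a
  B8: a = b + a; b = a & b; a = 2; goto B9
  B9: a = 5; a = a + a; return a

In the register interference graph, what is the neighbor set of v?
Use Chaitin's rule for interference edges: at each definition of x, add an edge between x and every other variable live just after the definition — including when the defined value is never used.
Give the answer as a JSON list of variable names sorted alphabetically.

Block summaries:
  B0: {a,b,v} / ∅
  B1: {b} / {a,b}
  B2: {b} / {b}
  B3: {v} / {a,v}
  B4: {a} / {v}
  B5: {a,b} / ∅
  B6: {y} / ∅
  B7: {b} / {a}
  B8: {a,b} / {a,b}
  B9: {a} / ∅

Liveness:
  B0: in=∅ out={a,b,v}
  B1: in={a,b,v} out={b,v}
  B2: in={a,b,v} out={a,b,v}
  B3: in={a,b,v} out={a,b,v}
  B4: in={b,v} out={a,b}
  B5: in=∅ out={a,b}
  B6: in={a,b} out={a,b}
  B7: in={a} out=∅
  B8: in={a,b} out=∅
  B9: in=∅ out=∅

Conflict graph:
  a: {b,v,y}
  b: {a,v,y}
  v: {a,b}
  y: {a,b}

N(v) = ["a", "b"]

Answer: ["a", "b"]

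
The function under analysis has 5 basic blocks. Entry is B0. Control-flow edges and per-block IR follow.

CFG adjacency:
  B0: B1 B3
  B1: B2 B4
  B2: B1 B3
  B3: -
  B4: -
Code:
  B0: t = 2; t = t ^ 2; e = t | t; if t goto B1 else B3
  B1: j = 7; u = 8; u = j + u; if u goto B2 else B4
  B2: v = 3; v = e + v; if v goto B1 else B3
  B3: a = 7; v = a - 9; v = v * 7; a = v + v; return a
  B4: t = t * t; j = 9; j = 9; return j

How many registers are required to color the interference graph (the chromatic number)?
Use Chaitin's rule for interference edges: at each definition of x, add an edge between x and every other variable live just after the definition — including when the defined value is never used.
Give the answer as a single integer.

Block summaries:
  B0: {e,t} / ∅
  B1: {j,u} / ∅
  B2: {v} / {e}
  B3: {a,v} / ∅
  B4: {j,t} / {t}

Backward fixpoint:
  B0: in=∅ out={e,t}
  B1: in={e,t} out={e,t}
  B2: in={e,t} out={e,t}
  B3: in=∅ out=∅
  B4: in={t} out=∅

Conflict graph:
  a↔∅
  e↔{j,t,u,v}
  j↔{e,t,u}
  t↔{e,j,u,v}
  u↔{e,j,t}
  v↔{e,t}

Chromatic number:
  {e,j,t,u} pairwise interfere (4-clique) ⇒ χ ≥ 4
  4-colouring: R0={a,e}  R1={t}  R2={j,v}  R3={u}
  χ = 4

Answer: 4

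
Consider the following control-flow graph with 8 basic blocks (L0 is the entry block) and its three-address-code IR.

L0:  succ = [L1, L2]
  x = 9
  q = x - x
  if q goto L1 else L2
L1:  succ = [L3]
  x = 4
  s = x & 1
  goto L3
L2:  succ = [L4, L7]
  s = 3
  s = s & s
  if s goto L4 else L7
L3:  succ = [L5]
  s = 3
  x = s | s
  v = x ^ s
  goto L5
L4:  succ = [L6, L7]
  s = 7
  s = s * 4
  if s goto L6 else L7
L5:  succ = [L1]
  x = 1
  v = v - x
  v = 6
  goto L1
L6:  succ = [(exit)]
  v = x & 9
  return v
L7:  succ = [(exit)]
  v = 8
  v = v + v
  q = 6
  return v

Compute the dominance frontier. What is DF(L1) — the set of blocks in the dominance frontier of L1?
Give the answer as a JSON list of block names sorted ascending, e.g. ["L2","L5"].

idom tree: L1←L0 L2←L0 L3←L1 L4←L2 L5←L3 L6←L4 L7←L2
Join-block Dom:
  L1: preds {L0,L5}: {L0} ∩ {L0,L1,L3,L5} = {L0}; idom=L0
  L7: preds {L2,L4}: {L0,L2} ∩ {L0,L2,L4} = {L0,L2}; idom=L2

DF walk-up:
  L1←L0: walk · to L0
  L1←L5: walk L5→L3→L1 to L0
  L7←L2: walk · to L2
  L7←L4: walk L4 to L2
  L0: DF=∅
  L1: DF={L1}
  L2: DF=∅
  L3: DF={L1}
  L4: DF={L7}
  L5: DF={L1}
  L6: DF=∅
  L7: DF=∅

DF(L1) = ["L1"]

Answer: ["L1"]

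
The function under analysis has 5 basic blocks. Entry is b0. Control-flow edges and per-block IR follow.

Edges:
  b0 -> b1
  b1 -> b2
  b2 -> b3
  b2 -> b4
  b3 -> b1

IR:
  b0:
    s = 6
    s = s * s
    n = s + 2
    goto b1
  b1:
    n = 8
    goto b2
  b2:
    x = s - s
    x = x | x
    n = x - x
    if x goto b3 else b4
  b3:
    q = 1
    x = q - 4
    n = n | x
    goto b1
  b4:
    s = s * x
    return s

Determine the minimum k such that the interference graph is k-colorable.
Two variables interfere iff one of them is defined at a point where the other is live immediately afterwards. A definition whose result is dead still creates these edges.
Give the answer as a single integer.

Answer: 3

Working:
def/use:
  b0 def {n,s} use ∅
  b1 def {n} use ∅
  b2 def {n,x} use {s}
  b3 def {n,q,x} use {n}
  b4 def {s} use {s,x}

Backward fixpoint:
  b0 li=∅ lo={s}
  b1 li={s} lo={s}
  b2 li={s} lo={n,s,x}
  b3 li={n,s} lo={s}
  b4 li={s,x} lo=∅

Interference:
  n↔{q,s,x}
  q↔{n,s}
  s↔{n,q,x}
  x↔{n,s}

Registers:
  clique {n,q,s} ⇒ need ≥ 3
  assign n→R0 q→R2 s→R1 x→R2 — no edge inside a register ⇒ χ ≤ 3
  χ = 3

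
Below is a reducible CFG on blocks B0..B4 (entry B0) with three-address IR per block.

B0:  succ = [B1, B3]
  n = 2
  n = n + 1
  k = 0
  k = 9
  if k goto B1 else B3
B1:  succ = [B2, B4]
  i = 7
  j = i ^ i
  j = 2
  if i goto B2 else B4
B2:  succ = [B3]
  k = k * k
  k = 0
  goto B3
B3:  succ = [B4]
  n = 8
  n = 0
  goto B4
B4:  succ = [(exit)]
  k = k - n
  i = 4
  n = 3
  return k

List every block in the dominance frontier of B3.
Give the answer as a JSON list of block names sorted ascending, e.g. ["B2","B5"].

idom tree: B1←B0 B2←B1 B3←B0 B4←B0
Join-block Dom:
  B3: preds {B0,B2}: {B0} ∩ {B0,B1,B2} = {B0}; idom=B0
  B4: preds {B1,B3}: {B0,B1} ∩ {B0,B3} = {B0}; idom=B0

Frontier:
  join B3 pred B0: · stop@B0
  join B3 pred B2: B2→B1 stop@B0
  join B4 pred B1: B1 stop@B0
  join B4 pred B3: B3 stop@B0
  B0: DF=∅
  B1: DF={B3,B4}
  B2: DF={B3}
  B3: DF={B4}
  B4: DF=∅

DF(B3) = ["B4"]

Answer: ["B4"]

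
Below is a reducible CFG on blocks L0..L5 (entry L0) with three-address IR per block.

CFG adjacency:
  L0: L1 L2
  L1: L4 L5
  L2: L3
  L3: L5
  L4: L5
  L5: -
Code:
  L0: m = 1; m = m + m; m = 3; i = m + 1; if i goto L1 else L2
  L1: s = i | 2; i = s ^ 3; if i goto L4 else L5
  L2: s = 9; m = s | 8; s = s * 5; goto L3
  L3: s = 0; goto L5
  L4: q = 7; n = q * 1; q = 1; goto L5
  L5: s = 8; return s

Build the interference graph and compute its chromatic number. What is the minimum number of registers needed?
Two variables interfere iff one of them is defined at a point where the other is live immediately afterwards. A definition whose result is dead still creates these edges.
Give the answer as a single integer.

Block summaries:
  L0: def={i,m} ue=∅
  L1: def={i,s} ue={i}
  L2: def={m,s} ue=∅
  L3: def={s} ue=∅
  L4: def={n,q} ue=∅
  L5: def={s} ue=∅

Liveness:
  L0 li=∅ lo={i}
  L1 li={i} lo=∅
  L2 li=∅ lo=∅
  L3 li=∅ lo=∅
  L4 li=∅ lo=∅
  L5 li=∅ lo=∅

Interfere edges:
  i — ∅
  m — {s}
  n — ∅
  q — ∅
  s — {m}

Registers:
  lower bound: {m,s} mutually conflict ⇒ χ ≥ 2
  2-colouring: c0={i,m,n,q}  c1={s}
  χ = 2

Answer: 2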